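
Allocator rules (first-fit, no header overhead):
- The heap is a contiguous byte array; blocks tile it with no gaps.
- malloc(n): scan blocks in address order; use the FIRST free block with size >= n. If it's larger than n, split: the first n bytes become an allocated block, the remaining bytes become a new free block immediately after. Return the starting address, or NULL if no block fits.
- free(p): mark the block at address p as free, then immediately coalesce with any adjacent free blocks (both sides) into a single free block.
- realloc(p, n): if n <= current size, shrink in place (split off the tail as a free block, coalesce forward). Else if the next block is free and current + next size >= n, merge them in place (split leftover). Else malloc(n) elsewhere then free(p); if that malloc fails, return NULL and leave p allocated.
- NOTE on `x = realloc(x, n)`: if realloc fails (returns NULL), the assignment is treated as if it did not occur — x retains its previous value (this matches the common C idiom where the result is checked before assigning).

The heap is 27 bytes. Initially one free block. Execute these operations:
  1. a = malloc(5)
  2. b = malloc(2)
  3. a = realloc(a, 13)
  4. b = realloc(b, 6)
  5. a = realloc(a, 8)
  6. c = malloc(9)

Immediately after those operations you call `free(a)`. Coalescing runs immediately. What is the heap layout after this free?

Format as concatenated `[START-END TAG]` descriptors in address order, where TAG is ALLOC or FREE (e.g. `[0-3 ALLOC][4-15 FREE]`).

Answer: [0-19 FREE][20-25 ALLOC][26-26 FREE]

Derivation:
Op 1: a = malloc(5) -> a = 0; heap: [0-4 ALLOC][5-26 FREE]
Op 2: b = malloc(2) -> b = 5; heap: [0-4 ALLOC][5-6 ALLOC][7-26 FREE]
Op 3: a = realloc(a, 13) -> a = 7; heap: [0-4 FREE][5-6 ALLOC][7-19 ALLOC][20-26 FREE]
Op 4: b = realloc(b, 6) -> b = 20; heap: [0-6 FREE][7-19 ALLOC][20-25 ALLOC][26-26 FREE]
Op 5: a = realloc(a, 8) -> a = 7; heap: [0-6 FREE][7-14 ALLOC][15-19 FREE][20-25 ALLOC][26-26 FREE]
Op 6: c = malloc(9) -> c = NULL; heap: [0-6 FREE][7-14 ALLOC][15-19 FREE][20-25 ALLOC][26-26 FREE]
free(a): a = 7 -> block [7-14 ALLOC]; mark free, coalesce with adjacent free neighbors -> [0-19 FREE][20-25 ALLOC][26-26 FREE]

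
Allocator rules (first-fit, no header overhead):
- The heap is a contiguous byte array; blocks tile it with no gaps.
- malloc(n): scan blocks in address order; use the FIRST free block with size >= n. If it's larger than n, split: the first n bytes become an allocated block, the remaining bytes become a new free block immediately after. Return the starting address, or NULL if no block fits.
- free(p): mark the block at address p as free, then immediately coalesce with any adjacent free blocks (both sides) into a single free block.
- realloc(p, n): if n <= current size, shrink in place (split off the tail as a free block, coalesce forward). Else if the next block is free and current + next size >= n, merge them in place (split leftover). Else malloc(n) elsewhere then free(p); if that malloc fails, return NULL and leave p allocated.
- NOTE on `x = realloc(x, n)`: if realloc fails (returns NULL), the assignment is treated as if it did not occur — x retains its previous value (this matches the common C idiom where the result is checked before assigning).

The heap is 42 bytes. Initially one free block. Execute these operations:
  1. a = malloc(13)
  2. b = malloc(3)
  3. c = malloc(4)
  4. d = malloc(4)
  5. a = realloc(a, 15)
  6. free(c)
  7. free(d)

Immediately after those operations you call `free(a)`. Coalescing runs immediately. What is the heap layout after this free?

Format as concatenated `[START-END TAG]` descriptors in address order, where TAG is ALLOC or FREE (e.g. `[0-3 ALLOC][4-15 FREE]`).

Op 1: a = malloc(13) -> a = 0; heap: [0-12 ALLOC][13-41 FREE]
Op 2: b = malloc(3) -> b = 13; heap: [0-12 ALLOC][13-15 ALLOC][16-41 FREE]
Op 3: c = malloc(4) -> c = 16; heap: [0-12 ALLOC][13-15 ALLOC][16-19 ALLOC][20-41 FREE]
Op 4: d = malloc(4) -> d = 20; heap: [0-12 ALLOC][13-15 ALLOC][16-19 ALLOC][20-23 ALLOC][24-41 FREE]
Op 5: a = realloc(a, 15) -> a = 24; heap: [0-12 FREE][13-15 ALLOC][16-19 ALLOC][20-23 ALLOC][24-38 ALLOC][39-41 FREE]
Op 6: free(c) -> (freed c); heap: [0-12 FREE][13-15 ALLOC][16-19 FREE][20-23 ALLOC][24-38 ALLOC][39-41 FREE]
Op 7: free(d) -> (freed d); heap: [0-12 FREE][13-15 ALLOC][16-23 FREE][24-38 ALLOC][39-41 FREE]
free(a): a = 24 -> block [24-38 ALLOC]; mark free, coalesce with adjacent free neighbors -> [0-12 FREE][13-15 ALLOC][16-41 FREE]

Answer: [0-12 FREE][13-15 ALLOC][16-41 FREE]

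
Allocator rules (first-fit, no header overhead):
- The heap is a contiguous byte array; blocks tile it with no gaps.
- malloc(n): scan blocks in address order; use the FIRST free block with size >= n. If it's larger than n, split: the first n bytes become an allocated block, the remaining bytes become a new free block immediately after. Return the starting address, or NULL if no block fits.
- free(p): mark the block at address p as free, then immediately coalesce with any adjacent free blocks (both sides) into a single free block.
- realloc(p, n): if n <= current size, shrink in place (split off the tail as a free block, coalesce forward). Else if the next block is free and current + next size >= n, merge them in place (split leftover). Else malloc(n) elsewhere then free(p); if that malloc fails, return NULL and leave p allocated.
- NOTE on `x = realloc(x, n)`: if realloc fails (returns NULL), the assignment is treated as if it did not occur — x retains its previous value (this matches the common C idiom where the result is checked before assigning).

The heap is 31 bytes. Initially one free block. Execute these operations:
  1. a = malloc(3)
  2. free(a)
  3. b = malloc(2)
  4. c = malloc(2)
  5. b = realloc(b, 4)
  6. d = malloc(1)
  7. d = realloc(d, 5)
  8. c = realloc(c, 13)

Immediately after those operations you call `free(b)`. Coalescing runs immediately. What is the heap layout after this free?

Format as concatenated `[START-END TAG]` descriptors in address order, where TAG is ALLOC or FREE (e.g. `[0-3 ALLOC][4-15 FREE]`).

Answer: [0-7 FREE][8-12 ALLOC][13-25 ALLOC][26-30 FREE]

Derivation:
Op 1: a = malloc(3) -> a = 0; heap: [0-2 ALLOC][3-30 FREE]
Op 2: free(a) -> (freed a); heap: [0-30 FREE]
Op 3: b = malloc(2) -> b = 0; heap: [0-1 ALLOC][2-30 FREE]
Op 4: c = malloc(2) -> c = 2; heap: [0-1 ALLOC][2-3 ALLOC][4-30 FREE]
Op 5: b = realloc(b, 4) -> b = 4; heap: [0-1 FREE][2-3 ALLOC][4-7 ALLOC][8-30 FREE]
Op 6: d = malloc(1) -> d = 0; heap: [0-0 ALLOC][1-1 FREE][2-3 ALLOC][4-7 ALLOC][8-30 FREE]
Op 7: d = realloc(d, 5) -> d = 8; heap: [0-1 FREE][2-3 ALLOC][4-7 ALLOC][8-12 ALLOC][13-30 FREE]
Op 8: c = realloc(c, 13) -> c = 13; heap: [0-3 FREE][4-7 ALLOC][8-12 ALLOC][13-25 ALLOC][26-30 FREE]
free(b): b = 4 -> block [4-7 ALLOC]; mark free, coalesce with adjacent free neighbors -> [0-7 FREE][8-12 ALLOC][13-25 ALLOC][26-30 FREE]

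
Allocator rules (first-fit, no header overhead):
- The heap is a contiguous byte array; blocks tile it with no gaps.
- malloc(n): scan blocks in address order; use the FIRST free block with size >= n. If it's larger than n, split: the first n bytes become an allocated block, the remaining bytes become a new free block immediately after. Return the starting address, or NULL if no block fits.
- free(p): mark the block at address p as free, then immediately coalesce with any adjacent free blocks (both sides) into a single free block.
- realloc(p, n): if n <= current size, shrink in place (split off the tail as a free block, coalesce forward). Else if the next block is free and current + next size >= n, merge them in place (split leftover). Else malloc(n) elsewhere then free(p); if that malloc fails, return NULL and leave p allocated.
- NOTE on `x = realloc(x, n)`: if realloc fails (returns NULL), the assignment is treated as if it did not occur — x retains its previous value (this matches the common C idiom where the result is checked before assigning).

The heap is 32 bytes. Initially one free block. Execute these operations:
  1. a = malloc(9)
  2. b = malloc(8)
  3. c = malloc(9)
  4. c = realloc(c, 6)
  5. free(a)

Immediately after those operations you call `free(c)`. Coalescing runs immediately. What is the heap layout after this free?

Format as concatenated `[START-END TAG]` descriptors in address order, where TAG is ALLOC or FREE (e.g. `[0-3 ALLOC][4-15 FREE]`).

Answer: [0-8 FREE][9-16 ALLOC][17-31 FREE]

Derivation:
Op 1: a = malloc(9) -> a = 0; heap: [0-8 ALLOC][9-31 FREE]
Op 2: b = malloc(8) -> b = 9; heap: [0-8 ALLOC][9-16 ALLOC][17-31 FREE]
Op 3: c = malloc(9) -> c = 17; heap: [0-8 ALLOC][9-16 ALLOC][17-25 ALLOC][26-31 FREE]
Op 4: c = realloc(c, 6) -> c = 17; heap: [0-8 ALLOC][9-16 ALLOC][17-22 ALLOC][23-31 FREE]
Op 5: free(a) -> (freed a); heap: [0-8 FREE][9-16 ALLOC][17-22 ALLOC][23-31 FREE]
free(c): c = 17 -> block [17-22 ALLOC]; mark free, coalesce with adjacent free neighbors -> [0-8 FREE][9-16 ALLOC][17-31 FREE]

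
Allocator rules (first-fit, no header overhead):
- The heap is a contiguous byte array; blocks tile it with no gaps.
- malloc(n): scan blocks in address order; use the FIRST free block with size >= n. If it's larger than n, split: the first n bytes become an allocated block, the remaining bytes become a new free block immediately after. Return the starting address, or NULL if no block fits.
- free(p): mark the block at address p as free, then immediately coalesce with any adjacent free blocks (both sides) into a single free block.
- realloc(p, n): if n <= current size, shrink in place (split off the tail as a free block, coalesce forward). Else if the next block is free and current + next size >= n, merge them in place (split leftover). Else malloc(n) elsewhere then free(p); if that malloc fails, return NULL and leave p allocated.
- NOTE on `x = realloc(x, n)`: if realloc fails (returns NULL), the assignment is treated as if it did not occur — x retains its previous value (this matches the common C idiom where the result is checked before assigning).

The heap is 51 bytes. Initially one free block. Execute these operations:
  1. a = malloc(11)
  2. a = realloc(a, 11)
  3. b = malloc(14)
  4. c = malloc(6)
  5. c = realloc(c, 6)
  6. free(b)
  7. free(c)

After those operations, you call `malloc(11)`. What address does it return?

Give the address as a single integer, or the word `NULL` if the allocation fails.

Answer: 11

Derivation:
Op 1: a = malloc(11) -> a = 0; heap: [0-10 ALLOC][11-50 FREE]
Op 2: a = realloc(a, 11) -> a = 0; heap: [0-10 ALLOC][11-50 FREE]
Op 3: b = malloc(14) -> b = 11; heap: [0-10 ALLOC][11-24 ALLOC][25-50 FREE]
Op 4: c = malloc(6) -> c = 25; heap: [0-10 ALLOC][11-24 ALLOC][25-30 ALLOC][31-50 FREE]
Op 5: c = realloc(c, 6) -> c = 25; heap: [0-10 ALLOC][11-24 ALLOC][25-30 ALLOC][31-50 FREE]
Op 6: free(b) -> (freed b); heap: [0-10 ALLOC][11-24 FREE][25-30 ALLOC][31-50 FREE]
Op 7: free(c) -> (freed c); heap: [0-10 ALLOC][11-50 FREE]
malloc(11): first-fit scan over [0-10 ALLOC][11-50 FREE] -> 11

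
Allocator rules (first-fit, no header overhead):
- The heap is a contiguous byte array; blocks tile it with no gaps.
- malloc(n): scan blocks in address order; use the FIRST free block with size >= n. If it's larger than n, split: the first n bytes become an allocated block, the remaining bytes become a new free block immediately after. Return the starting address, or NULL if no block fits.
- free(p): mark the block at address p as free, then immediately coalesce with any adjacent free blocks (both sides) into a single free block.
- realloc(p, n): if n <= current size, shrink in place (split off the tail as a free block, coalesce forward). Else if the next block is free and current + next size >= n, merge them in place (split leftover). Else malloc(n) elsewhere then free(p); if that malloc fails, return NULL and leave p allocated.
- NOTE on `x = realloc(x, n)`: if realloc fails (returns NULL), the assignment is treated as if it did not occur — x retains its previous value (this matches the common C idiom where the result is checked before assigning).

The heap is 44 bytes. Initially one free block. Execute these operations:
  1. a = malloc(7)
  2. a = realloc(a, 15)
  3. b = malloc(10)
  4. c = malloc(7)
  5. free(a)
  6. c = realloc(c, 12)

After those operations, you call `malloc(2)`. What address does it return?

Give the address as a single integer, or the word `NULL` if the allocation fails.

Answer: 0

Derivation:
Op 1: a = malloc(7) -> a = 0; heap: [0-6 ALLOC][7-43 FREE]
Op 2: a = realloc(a, 15) -> a = 0; heap: [0-14 ALLOC][15-43 FREE]
Op 3: b = malloc(10) -> b = 15; heap: [0-14 ALLOC][15-24 ALLOC][25-43 FREE]
Op 4: c = malloc(7) -> c = 25; heap: [0-14 ALLOC][15-24 ALLOC][25-31 ALLOC][32-43 FREE]
Op 5: free(a) -> (freed a); heap: [0-14 FREE][15-24 ALLOC][25-31 ALLOC][32-43 FREE]
Op 6: c = realloc(c, 12) -> c = 25; heap: [0-14 FREE][15-24 ALLOC][25-36 ALLOC][37-43 FREE]
malloc(2): first-fit scan over [0-14 FREE][15-24 ALLOC][25-36 ALLOC][37-43 FREE] -> 0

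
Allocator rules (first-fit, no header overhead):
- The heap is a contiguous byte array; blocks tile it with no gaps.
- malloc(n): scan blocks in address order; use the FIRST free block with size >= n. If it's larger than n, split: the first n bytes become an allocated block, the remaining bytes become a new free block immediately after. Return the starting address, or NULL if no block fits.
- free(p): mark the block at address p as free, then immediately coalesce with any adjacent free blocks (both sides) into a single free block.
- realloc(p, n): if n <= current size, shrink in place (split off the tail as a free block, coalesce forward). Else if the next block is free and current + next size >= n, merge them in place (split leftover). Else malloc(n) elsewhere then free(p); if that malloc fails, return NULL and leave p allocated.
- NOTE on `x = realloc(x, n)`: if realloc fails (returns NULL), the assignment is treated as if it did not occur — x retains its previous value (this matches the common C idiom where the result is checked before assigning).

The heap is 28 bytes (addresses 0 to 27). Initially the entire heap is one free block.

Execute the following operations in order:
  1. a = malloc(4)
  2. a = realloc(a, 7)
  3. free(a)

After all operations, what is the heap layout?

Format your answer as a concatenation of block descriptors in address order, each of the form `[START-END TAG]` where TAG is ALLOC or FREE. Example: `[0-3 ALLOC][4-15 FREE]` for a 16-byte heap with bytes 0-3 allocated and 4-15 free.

Op 1: a = malloc(4) -> a = 0; heap: [0-3 ALLOC][4-27 FREE]
Op 2: a = realloc(a, 7) -> a = 0; heap: [0-6 ALLOC][7-27 FREE]
Op 3: free(a) -> (freed a); heap: [0-27 FREE]

Answer: [0-27 FREE]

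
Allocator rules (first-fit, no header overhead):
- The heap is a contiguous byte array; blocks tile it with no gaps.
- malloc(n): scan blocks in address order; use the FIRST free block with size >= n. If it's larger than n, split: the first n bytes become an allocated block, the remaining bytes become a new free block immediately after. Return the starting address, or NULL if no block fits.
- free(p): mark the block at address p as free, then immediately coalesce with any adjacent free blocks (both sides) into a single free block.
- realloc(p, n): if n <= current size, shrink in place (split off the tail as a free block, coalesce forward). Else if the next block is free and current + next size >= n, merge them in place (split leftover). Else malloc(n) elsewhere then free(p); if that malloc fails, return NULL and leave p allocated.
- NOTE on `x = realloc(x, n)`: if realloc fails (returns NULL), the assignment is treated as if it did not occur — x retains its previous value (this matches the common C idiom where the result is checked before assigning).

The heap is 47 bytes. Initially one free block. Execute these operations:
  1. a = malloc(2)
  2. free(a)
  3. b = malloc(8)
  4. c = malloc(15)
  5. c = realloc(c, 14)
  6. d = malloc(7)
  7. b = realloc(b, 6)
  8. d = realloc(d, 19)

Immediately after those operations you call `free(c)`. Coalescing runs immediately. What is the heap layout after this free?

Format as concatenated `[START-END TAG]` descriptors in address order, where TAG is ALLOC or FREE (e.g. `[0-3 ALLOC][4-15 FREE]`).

Op 1: a = malloc(2) -> a = 0; heap: [0-1 ALLOC][2-46 FREE]
Op 2: free(a) -> (freed a); heap: [0-46 FREE]
Op 3: b = malloc(8) -> b = 0; heap: [0-7 ALLOC][8-46 FREE]
Op 4: c = malloc(15) -> c = 8; heap: [0-7 ALLOC][8-22 ALLOC][23-46 FREE]
Op 5: c = realloc(c, 14) -> c = 8; heap: [0-7 ALLOC][8-21 ALLOC][22-46 FREE]
Op 6: d = malloc(7) -> d = 22; heap: [0-7 ALLOC][8-21 ALLOC][22-28 ALLOC][29-46 FREE]
Op 7: b = realloc(b, 6) -> b = 0; heap: [0-5 ALLOC][6-7 FREE][8-21 ALLOC][22-28 ALLOC][29-46 FREE]
Op 8: d = realloc(d, 19) -> d = 22; heap: [0-5 ALLOC][6-7 FREE][8-21 ALLOC][22-40 ALLOC][41-46 FREE]
free(c): c = 8 -> block [8-21 ALLOC]; mark free, coalesce with adjacent free neighbors -> [0-5 ALLOC][6-21 FREE][22-40 ALLOC][41-46 FREE]

Answer: [0-5 ALLOC][6-21 FREE][22-40 ALLOC][41-46 FREE]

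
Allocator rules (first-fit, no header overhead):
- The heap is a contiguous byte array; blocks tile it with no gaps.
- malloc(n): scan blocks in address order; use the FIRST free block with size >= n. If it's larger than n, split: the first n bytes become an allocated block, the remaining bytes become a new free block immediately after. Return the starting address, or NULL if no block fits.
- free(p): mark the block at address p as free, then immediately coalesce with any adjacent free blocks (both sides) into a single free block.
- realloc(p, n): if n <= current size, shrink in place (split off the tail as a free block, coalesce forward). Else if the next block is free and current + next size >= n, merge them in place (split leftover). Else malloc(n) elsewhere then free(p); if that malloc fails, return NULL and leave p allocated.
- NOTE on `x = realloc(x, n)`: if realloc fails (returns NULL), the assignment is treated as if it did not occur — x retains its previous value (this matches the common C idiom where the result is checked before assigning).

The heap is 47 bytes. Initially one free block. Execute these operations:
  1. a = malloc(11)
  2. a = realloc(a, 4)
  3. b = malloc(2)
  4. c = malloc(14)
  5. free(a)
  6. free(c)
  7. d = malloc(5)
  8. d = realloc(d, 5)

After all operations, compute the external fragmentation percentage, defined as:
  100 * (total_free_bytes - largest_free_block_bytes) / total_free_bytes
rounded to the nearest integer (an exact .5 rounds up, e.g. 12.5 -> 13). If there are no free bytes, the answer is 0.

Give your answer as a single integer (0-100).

Answer: 10

Derivation:
Op 1: a = malloc(11) -> a = 0; heap: [0-10 ALLOC][11-46 FREE]
Op 2: a = realloc(a, 4) -> a = 0; heap: [0-3 ALLOC][4-46 FREE]
Op 3: b = malloc(2) -> b = 4; heap: [0-3 ALLOC][4-5 ALLOC][6-46 FREE]
Op 4: c = malloc(14) -> c = 6; heap: [0-3 ALLOC][4-5 ALLOC][6-19 ALLOC][20-46 FREE]
Op 5: free(a) -> (freed a); heap: [0-3 FREE][4-5 ALLOC][6-19 ALLOC][20-46 FREE]
Op 6: free(c) -> (freed c); heap: [0-3 FREE][4-5 ALLOC][6-46 FREE]
Op 7: d = malloc(5) -> d = 6; heap: [0-3 FREE][4-5 ALLOC][6-10 ALLOC][11-46 FREE]
Op 8: d = realloc(d, 5) -> d = 6; heap: [0-3 FREE][4-5 ALLOC][6-10 ALLOC][11-46 FREE]
Free blocks: [4 36] total_free=40 largest=36 -> 100*(40-36)/40 = 400/40 = 10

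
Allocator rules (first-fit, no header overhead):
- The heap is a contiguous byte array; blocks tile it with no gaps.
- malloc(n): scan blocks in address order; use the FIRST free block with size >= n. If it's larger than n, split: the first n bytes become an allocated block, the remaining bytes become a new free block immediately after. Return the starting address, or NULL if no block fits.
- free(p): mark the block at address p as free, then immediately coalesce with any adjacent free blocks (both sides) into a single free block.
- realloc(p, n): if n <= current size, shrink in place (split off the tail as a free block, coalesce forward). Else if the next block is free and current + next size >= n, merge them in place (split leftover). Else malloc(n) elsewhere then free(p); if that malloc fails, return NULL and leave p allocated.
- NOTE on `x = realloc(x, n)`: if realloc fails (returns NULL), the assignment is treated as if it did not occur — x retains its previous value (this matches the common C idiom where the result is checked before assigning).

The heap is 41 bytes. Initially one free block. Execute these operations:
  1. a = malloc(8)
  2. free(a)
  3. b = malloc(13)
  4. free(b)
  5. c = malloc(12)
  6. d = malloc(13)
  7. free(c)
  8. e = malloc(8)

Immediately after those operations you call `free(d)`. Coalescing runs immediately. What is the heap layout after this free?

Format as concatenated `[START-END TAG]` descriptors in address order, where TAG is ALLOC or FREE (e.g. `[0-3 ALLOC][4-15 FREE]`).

Answer: [0-7 ALLOC][8-40 FREE]

Derivation:
Op 1: a = malloc(8) -> a = 0; heap: [0-7 ALLOC][8-40 FREE]
Op 2: free(a) -> (freed a); heap: [0-40 FREE]
Op 3: b = malloc(13) -> b = 0; heap: [0-12 ALLOC][13-40 FREE]
Op 4: free(b) -> (freed b); heap: [0-40 FREE]
Op 5: c = malloc(12) -> c = 0; heap: [0-11 ALLOC][12-40 FREE]
Op 6: d = malloc(13) -> d = 12; heap: [0-11 ALLOC][12-24 ALLOC][25-40 FREE]
Op 7: free(c) -> (freed c); heap: [0-11 FREE][12-24 ALLOC][25-40 FREE]
Op 8: e = malloc(8) -> e = 0; heap: [0-7 ALLOC][8-11 FREE][12-24 ALLOC][25-40 FREE]
free(d): d = 12 -> block [12-24 ALLOC]; mark free, coalesce with adjacent free neighbors -> [0-7 ALLOC][8-40 FREE]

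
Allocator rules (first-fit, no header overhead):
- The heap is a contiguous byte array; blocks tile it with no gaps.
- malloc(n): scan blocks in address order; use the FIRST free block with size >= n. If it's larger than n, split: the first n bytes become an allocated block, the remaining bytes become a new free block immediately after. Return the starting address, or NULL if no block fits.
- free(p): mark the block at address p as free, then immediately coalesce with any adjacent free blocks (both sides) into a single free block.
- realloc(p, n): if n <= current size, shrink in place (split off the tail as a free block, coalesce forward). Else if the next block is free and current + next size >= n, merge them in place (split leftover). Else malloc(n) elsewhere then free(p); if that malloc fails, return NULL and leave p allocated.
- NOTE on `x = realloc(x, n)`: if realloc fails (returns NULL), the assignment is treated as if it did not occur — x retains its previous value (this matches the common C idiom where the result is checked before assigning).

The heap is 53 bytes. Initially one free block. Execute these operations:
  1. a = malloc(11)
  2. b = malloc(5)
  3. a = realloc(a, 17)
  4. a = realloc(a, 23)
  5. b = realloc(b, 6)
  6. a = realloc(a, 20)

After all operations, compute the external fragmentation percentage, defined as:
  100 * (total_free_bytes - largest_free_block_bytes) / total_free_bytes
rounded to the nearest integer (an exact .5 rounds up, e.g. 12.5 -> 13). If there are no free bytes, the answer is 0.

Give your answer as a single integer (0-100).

Op 1: a = malloc(11) -> a = 0; heap: [0-10 ALLOC][11-52 FREE]
Op 2: b = malloc(5) -> b = 11; heap: [0-10 ALLOC][11-15 ALLOC][16-52 FREE]
Op 3: a = realloc(a, 17) -> a = 16; heap: [0-10 FREE][11-15 ALLOC][16-32 ALLOC][33-52 FREE]
Op 4: a = realloc(a, 23) -> a = 16; heap: [0-10 FREE][11-15 ALLOC][16-38 ALLOC][39-52 FREE]
Op 5: b = realloc(b, 6) -> b = 0; heap: [0-5 ALLOC][6-15 FREE][16-38 ALLOC][39-52 FREE]
Op 6: a = realloc(a, 20) -> a = 16; heap: [0-5 ALLOC][6-15 FREE][16-35 ALLOC][36-52 FREE]
Free blocks: [10 17] total_free=27 largest=17 -> 100*(27-17)/27 = 1000/27 ≈ 37.037 -> rounds to 37

Answer: 37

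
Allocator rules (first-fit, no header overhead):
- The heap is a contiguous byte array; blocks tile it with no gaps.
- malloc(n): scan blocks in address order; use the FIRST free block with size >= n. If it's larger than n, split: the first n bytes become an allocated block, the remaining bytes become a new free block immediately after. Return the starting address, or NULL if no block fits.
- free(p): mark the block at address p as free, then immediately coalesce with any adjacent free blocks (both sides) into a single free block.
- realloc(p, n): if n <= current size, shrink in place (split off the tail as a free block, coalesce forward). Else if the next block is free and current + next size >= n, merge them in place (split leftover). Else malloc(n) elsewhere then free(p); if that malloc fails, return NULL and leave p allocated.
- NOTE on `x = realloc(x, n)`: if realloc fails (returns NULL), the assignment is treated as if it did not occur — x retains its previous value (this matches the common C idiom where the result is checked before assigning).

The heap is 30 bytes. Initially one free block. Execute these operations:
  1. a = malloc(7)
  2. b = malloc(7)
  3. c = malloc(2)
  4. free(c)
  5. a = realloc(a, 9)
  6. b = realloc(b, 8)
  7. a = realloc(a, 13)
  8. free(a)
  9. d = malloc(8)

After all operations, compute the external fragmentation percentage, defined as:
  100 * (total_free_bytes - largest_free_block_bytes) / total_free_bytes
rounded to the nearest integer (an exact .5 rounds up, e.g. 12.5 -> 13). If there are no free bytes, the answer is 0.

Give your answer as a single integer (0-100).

Op 1: a = malloc(7) -> a = 0; heap: [0-6 ALLOC][7-29 FREE]
Op 2: b = malloc(7) -> b = 7; heap: [0-6 ALLOC][7-13 ALLOC][14-29 FREE]
Op 3: c = malloc(2) -> c = 14; heap: [0-6 ALLOC][7-13 ALLOC][14-15 ALLOC][16-29 FREE]
Op 4: free(c) -> (freed c); heap: [0-6 ALLOC][7-13 ALLOC][14-29 FREE]
Op 5: a = realloc(a, 9) -> a = 14; heap: [0-6 FREE][7-13 ALLOC][14-22 ALLOC][23-29 FREE]
Op 6: b = realloc(b, 8) -> NULL (b unchanged); heap: [0-6 FREE][7-13 ALLOC][14-22 ALLOC][23-29 FREE]
Op 7: a = realloc(a, 13) -> a = 14; heap: [0-6 FREE][7-13 ALLOC][14-26 ALLOC][27-29 FREE]
Op 8: free(a) -> (freed a); heap: [0-6 FREE][7-13 ALLOC][14-29 FREE]
Op 9: d = malloc(8) -> d = 14; heap: [0-6 FREE][7-13 ALLOC][14-21 ALLOC][22-29 FREE]
Free blocks: [7 8] total_free=15 largest=8 -> 100*(15-8)/15 = 700/15 ≈ 46.667 -> rounds to 47

Answer: 47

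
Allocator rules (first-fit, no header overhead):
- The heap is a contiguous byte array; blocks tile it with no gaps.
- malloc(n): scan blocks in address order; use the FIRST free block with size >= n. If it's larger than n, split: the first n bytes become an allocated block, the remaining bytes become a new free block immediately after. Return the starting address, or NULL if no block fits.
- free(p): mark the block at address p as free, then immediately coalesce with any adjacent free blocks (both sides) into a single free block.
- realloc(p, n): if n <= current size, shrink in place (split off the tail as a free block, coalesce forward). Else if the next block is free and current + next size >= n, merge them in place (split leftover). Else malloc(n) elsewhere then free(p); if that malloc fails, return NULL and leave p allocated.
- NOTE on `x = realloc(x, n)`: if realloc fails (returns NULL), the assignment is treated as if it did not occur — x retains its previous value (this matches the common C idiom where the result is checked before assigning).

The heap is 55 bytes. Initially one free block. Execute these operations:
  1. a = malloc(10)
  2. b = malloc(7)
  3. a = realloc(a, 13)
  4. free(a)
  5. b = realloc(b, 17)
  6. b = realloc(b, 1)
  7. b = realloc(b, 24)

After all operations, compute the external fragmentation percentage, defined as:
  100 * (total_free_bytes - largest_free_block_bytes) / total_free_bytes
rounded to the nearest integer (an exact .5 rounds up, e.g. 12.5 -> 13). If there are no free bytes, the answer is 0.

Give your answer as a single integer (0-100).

Answer: 32

Derivation:
Op 1: a = malloc(10) -> a = 0; heap: [0-9 ALLOC][10-54 FREE]
Op 2: b = malloc(7) -> b = 10; heap: [0-9 ALLOC][10-16 ALLOC][17-54 FREE]
Op 3: a = realloc(a, 13) -> a = 17; heap: [0-9 FREE][10-16 ALLOC][17-29 ALLOC][30-54 FREE]
Op 4: free(a) -> (freed a); heap: [0-9 FREE][10-16 ALLOC][17-54 FREE]
Op 5: b = realloc(b, 17) -> b = 10; heap: [0-9 FREE][10-26 ALLOC][27-54 FREE]
Op 6: b = realloc(b, 1) -> b = 10; heap: [0-9 FREE][10-10 ALLOC][11-54 FREE]
Op 7: b = realloc(b, 24) -> b = 10; heap: [0-9 FREE][10-33 ALLOC][34-54 FREE]
Free blocks: [10 21] total_free=31 largest=21 -> 100*(31-21)/31 = 1000/31 ≈ 32.258 -> rounds to 32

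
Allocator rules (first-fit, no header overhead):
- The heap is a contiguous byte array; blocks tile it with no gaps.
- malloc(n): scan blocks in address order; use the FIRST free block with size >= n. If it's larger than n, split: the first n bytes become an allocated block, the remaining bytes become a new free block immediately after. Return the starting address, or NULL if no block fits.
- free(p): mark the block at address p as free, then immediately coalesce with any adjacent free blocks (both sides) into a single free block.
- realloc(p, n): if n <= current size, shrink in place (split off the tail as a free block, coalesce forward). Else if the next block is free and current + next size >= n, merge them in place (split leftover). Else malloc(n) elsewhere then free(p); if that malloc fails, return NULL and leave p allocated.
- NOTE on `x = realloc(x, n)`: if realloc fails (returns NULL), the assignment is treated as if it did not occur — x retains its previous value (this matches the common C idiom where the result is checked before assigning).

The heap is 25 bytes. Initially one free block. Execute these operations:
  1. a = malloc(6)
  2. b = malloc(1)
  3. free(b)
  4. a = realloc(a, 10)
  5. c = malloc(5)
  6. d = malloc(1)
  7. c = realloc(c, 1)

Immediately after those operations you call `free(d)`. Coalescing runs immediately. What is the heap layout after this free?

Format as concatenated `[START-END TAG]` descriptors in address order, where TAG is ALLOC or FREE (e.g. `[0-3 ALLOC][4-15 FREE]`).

Answer: [0-9 ALLOC][10-10 ALLOC][11-24 FREE]

Derivation:
Op 1: a = malloc(6) -> a = 0; heap: [0-5 ALLOC][6-24 FREE]
Op 2: b = malloc(1) -> b = 6; heap: [0-5 ALLOC][6-6 ALLOC][7-24 FREE]
Op 3: free(b) -> (freed b); heap: [0-5 ALLOC][6-24 FREE]
Op 4: a = realloc(a, 10) -> a = 0; heap: [0-9 ALLOC][10-24 FREE]
Op 5: c = malloc(5) -> c = 10; heap: [0-9 ALLOC][10-14 ALLOC][15-24 FREE]
Op 6: d = malloc(1) -> d = 15; heap: [0-9 ALLOC][10-14 ALLOC][15-15 ALLOC][16-24 FREE]
Op 7: c = realloc(c, 1) -> c = 10; heap: [0-9 ALLOC][10-10 ALLOC][11-14 FREE][15-15 ALLOC][16-24 FREE]
free(d): d = 15 -> block [15-15 ALLOC]; mark free, coalesce with adjacent free neighbors -> [0-9 ALLOC][10-10 ALLOC][11-24 FREE]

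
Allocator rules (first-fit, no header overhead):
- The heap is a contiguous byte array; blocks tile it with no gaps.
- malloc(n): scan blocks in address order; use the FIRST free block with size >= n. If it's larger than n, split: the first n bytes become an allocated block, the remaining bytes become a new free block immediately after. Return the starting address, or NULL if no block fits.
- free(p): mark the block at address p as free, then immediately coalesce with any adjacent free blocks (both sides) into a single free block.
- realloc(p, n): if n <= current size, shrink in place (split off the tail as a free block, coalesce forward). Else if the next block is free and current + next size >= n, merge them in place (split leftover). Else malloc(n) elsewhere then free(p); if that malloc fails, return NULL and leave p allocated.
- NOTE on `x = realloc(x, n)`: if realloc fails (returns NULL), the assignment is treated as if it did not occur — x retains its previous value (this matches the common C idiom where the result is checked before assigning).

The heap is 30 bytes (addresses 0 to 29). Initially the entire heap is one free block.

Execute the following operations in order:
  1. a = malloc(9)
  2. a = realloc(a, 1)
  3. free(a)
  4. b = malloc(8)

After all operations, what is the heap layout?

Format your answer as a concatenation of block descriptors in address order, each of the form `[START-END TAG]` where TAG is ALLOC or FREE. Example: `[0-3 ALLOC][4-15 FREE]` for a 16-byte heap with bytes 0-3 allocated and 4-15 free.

Answer: [0-7 ALLOC][8-29 FREE]

Derivation:
Op 1: a = malloc(9) -> a = 0; heap: [0-8 ALLOC][9-29 FREE]
Op 2: a = realloc(a, 1) -> a = 0; heap: [0-0 ALLOC][1-29 FREE]
Op 3: free(a) -> (freed a); heap: [0-29 FREE]
Op 4: b = malloc(8) -> b = 0; heap: [0-7 ALLOC][8-29 FREE]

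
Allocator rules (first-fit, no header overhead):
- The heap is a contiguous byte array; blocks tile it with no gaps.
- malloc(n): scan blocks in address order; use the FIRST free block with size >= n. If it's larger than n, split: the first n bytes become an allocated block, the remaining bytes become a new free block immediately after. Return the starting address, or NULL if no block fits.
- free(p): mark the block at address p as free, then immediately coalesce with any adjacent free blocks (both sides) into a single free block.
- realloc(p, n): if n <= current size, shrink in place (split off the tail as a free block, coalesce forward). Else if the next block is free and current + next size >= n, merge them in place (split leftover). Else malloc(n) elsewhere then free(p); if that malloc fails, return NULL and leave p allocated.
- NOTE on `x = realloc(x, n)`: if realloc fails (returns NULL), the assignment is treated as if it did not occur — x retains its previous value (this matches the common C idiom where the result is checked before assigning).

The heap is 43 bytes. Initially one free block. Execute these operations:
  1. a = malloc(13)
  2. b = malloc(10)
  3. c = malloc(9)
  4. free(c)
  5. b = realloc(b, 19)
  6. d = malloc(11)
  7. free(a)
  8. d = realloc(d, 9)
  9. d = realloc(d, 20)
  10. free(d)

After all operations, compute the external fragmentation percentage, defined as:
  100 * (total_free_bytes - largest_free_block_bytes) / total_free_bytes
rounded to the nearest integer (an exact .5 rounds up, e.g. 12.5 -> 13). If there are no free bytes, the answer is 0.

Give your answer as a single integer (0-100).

Answer: 46

Derivation:
Op 1: a = malloc(13) -> a = 0; heap: [0-12 ALLOC][13-42 FREE]
Op 2: b = malloc(10) -> b = 13; heap: [0-12 ALLOC][13-22 ALLOC][23-42 FREE]
Op 3: c = malloc(9) -> c = 23; heap: [0-12 ALLOC][13-22 ALLOC][23-31 ALLOC][32-42 FREE]
Op 4: free(c) -> (freed c); heap: [0-12 ALLOC][13-22 ALLOC][23-42 FREE]
Op 5: b = realloc(b, 19) -> b = 13; heap: [0-12 ALLOC][13-31 ALLOC][32-42 FREE]
Op 6: d = malloc(11) -> d = 32; heap: [0-12 ALLOC][13-31 ALLOC][32-42 ALLOC]
Op 7: free(a) -> (freed a); heap: [0-12 FREE][13-31 ALLOC][32-42 ALLOC]
Op 8: d = realloc(d, 9) -> d = 32; heap: [0-12 FREE][13-31 ALLOC][32-40 ALLOC][41-42 FREE]
Op 9: d = realloc(d, 20) -> NULL (d unchanged); heap: [0-12 FREE][13-31 ALLOC][32-40 ALLOC][41-42 FREE]
Op 10: free(d) -> (freed d); heap: [0-12 FREE][13-31 ALLOC][32-42 FREE]
Free blocks: [13 11] total_free=24 largest=13 -> 100*(24-13)/24 = 1100/24 ≈ 45.833 -> rounds to 46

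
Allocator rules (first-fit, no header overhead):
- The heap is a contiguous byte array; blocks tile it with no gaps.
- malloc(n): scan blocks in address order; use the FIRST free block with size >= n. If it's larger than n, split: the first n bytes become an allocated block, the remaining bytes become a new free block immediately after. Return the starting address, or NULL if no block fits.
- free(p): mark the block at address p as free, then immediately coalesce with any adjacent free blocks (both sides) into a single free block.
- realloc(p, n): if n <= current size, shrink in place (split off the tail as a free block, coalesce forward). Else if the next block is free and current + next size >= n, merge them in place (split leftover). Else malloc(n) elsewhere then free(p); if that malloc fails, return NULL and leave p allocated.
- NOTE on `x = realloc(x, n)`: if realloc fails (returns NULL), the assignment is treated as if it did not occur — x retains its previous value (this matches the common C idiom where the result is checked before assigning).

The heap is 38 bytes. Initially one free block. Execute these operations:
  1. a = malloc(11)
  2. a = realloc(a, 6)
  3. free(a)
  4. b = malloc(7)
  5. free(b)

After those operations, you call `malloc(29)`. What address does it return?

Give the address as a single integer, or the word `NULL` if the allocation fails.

Answer: 0

Derivation:
Op 1: a = malloc(11) -> a = 0; heap: [0-10 ALLOC][11-37 FREE]
Op 2: a = realloc(a, 6) -> a = 0; heap: [0-5 ALLOC][6-37 FREE]
Op 3: free(a) -> (freed a); heap: [0-37 FREE]
Op 4: b = malloc(7) -> b = 0; heap: [0-6 ALLOC][7-37 FREE]
Op 5: free(b) -> (freed b); heap: [0-37 FREE]
malloc(29): first-fit scan over [0-37 FREE] -> 0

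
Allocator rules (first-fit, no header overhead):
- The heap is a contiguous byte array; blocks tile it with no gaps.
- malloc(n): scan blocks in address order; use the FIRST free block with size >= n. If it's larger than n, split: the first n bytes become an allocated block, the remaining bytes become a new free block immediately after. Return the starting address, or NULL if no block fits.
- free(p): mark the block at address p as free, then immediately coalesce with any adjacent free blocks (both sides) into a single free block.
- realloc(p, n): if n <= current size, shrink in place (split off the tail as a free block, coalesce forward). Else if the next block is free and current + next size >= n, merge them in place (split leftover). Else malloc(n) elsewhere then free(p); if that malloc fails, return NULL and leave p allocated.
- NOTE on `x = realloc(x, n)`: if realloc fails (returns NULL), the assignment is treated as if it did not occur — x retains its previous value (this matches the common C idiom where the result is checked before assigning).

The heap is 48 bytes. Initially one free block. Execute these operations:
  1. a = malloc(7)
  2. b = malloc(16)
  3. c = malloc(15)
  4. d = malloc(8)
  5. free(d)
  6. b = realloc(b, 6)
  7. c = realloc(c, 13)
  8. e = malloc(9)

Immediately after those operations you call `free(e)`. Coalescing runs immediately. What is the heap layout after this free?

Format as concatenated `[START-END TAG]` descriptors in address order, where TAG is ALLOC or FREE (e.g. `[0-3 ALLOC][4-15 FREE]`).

Answer: [0-6 ALLOC][7-12 ALLOC][13-22 FREE][23-35 ALLOC][36-47 FREE]

Derivation:
Op 1: a = malloc(7) -> a = 0; heap: [0-6 ALLOC][7-47 FREE]
Op 2: b = malloc(16) -> b = 7; heap: [0-6 ALLOC][7-22 ALLOC][23-47 FREE]
Op 3: c = malloc(15) -> c = 23; heap: [0-6 ALLOC][7-22 ALLOC][23-37 ALLOC][38-47 FREE]
Op 4: d = malloc(8) -> d = 38; heap: [0-6 ALLOC][7-22 ALLOC][23-37 ALLOC][38-45 ALLOC][46-47 FREE]
Op 5: free(d) -> (freed d); heap: [0-6 ALLOC][7-22 ALLOC][23-37 ALLOC][38-47 FREE]
Op 6: b = realloc(b, 6) -> b = 7; heap: [0-6 ALLOC][7-12 ALLOC][13-22 FREE][23-37 ALLOC][38-47 FREE]
Op 7: c = realloc(c, 13) -> c = 23; heap: [0-6 ALLOC][7-12 ALLOC][13-22 FREE][23-35 ALLOC][36-47 FREE]
Op 8: e = malloc(9) -> e = 13; heap: [0-6 ALLOC][7-12 ALLOC][13-21 ALLOC][22-22 FREE][23-35 ALLOC][36-47 FREE]
free(e): e = 13 -> block [13-21 ALLOC]; mark free, coalesce with adjacent free neighbors -> [0-6 ALLOC][7-12 ALLOC][13-22 FREE][23-35 ALLOC][36-47 FREE]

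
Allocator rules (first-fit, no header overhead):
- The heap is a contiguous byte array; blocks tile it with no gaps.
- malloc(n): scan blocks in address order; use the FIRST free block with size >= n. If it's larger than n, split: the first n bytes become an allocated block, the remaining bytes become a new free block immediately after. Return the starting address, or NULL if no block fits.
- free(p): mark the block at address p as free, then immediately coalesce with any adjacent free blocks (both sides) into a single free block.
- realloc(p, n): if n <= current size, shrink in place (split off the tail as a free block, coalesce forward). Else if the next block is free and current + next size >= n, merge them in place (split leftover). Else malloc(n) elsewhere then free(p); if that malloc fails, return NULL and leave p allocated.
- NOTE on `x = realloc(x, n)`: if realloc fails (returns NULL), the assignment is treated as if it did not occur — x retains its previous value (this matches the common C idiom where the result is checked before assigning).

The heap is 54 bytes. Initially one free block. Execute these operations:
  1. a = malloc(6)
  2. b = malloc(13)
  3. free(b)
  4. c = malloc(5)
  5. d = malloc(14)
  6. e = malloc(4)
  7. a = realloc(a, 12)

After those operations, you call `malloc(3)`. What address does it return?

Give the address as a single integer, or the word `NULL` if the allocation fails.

Answer: 0

Derivation:
Op 1: a = malloc(6) -> a = 0; heap: [0-5 ALLOC][6-53 FREE]
Op 2: b = malloc(13) -> b = 6; heap: [0-5 ALLOC][6-18 ALLOC][19-53 FREE]
Op 3: free(b) -> (freed b); heap: [0-5 ALLOC][6-53 FREE]
Op 4: c = malloc(5) -> c = 6; heap: [0-5 ALLOC][6-10 ALLOC][11-53 FREE]
Op 5: d = malloc(14) -> d = 11; heap: [0-5 ALLOC][6-10 ALLOC][11-24 ALLOC][25-53 FREE]
Op 6: e = malloc(4) -> e = 25; heap: [0-5 ALLOC][6-10 ALLOC][11-24 ALLOC][25-28 ALLOC][29-53 FREE]
Op 7: a = realloc(a, 12) -> a = 29; heap: [0-5 FREE][6-10 ALLOC][11-24 ALLOC][25-28 ALLOC][29-40 ALLOC][41-53 FREE]
malloc(3): first-fit scan over [0-5 FREE][6-10 ALLOC][11-24 ALLOC][25-28 ALLOC][29-40 ALLOC][41-53 FREE] -> 0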